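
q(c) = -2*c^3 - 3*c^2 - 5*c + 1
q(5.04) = -356.45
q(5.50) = -450.00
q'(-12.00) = -797.00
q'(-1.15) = -6.04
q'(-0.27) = -3.82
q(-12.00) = 3085.00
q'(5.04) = -187.65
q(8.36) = -1419.02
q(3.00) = -95.00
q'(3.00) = -77.00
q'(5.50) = -219.50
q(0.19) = -0.07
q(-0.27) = 2.17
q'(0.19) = -6.36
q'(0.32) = -7.53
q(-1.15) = 5.82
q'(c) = -6*c^2 - 6*c - 5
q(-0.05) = 1.24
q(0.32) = -0.97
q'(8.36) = -474.50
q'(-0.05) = -4.72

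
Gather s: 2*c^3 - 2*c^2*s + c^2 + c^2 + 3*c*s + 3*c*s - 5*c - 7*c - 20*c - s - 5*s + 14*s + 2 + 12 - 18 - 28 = 2*c^3 + 2*c^2 - 32*c + s*(-2*c^2 + 6*c + 8) - 32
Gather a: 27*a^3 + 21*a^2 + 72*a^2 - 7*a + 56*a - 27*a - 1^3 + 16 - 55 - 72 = 27*a^3 + 93*a^2 + 22*a - 112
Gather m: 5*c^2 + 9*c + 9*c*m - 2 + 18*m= 5*c^2 + 9*c + m*(9*c + 18) - 2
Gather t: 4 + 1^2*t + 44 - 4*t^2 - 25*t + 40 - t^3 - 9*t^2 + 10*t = -t^3 - 13*t^2 - 14*t + 88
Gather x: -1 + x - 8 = x - 9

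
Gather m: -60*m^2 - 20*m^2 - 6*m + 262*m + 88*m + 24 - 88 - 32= -80*m^2 + 344*m - 96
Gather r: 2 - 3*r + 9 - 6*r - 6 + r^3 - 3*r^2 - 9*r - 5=r^3 - 3*r^2 - 18*r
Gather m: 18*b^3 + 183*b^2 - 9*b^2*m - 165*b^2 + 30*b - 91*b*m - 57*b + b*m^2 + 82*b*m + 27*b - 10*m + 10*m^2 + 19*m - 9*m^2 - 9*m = 18*b^3 + 18*b^2 + m^2*(b + 1) + m*(-9*b^2 - 9*b)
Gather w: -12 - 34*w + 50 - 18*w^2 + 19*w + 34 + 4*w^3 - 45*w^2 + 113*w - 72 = 4*w^3 - 63*w^2 + 98*w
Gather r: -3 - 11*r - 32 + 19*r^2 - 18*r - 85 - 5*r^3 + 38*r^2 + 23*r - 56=-5*r^3 + 57*r^2 - 6*r - 176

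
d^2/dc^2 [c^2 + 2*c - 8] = 2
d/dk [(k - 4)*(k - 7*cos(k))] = k + (k - 4)*(7*sin(k) + 1) - 7*cos(k)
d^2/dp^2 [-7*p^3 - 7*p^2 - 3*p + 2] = -42*p - 14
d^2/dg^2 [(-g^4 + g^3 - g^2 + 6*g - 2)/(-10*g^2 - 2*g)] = (25*g^6 + 15*g^5 + 3*g^4 - 156*g^3 + 150*g^2 + 30*g + 2)/(g^3*(125*g^3 + 75*g^2 + 15*g + 1))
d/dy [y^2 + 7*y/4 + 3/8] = 2*y + 7/4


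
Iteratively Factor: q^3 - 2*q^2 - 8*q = (q - 4)*(q^2 + 2*q) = q*(q - 4)*(q + 2)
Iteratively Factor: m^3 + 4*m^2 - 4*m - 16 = (m + 2)*(m^2 + 2*m - 8) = (m - 2)*(m + 2)*(m + 4)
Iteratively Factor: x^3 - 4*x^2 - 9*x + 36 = (x - 4)*(x^2 - 9) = (x - 4)*(x - 3)*(x + 3)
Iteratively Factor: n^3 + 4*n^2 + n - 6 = (n + 2)*(n^2 + 2*n - 3) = (n + 2)*(n + 3)*(n - 1)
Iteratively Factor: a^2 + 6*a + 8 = (a + 4)*(a + 2)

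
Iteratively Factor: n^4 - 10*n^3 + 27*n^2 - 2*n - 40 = (n + 1)*(n^3 - 11*n^2 + 38*n - 40) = (n - 4)*(n + 1)*(n^2 - 7*n + 10) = (n - 4)*(n - 2)*(n + 1)*(n - 5)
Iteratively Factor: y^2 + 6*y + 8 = (y + 4)*(y + 2)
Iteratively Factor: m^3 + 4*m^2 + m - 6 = (m + 2)*(m^2 + 2*m - 3) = (m - 1)*(m + 2)*(m + 3)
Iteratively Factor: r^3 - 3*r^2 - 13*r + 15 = (r - 5)*(r^2 + 2*r - 3) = (r - 5)*(r - 1)*(r + 3)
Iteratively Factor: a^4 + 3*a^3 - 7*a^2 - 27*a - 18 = (a - 3)*(a^3 + 6*a^2 + 11*a + 6) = (a - 3)*(a + 2)*(a^2 + 4*a + 3) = (a - 3)*(a + 1)*(a + 2)*(a + 3)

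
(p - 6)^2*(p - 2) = p^3 - 14*p^2 + 60*p - 72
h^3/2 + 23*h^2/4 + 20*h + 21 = (h/2 + 1)*(h + 7/2)*(h + 6)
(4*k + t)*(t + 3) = 4*k*t + 12*k + t^2 + 3*t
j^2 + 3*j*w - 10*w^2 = (j - 2*w)*(j + 5*w)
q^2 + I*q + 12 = (q - 3*I)*(q + 4*I)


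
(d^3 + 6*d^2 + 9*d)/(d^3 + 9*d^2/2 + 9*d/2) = 2*(d + 3)/(2*d + 3)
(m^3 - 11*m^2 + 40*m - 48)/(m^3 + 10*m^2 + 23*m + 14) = (m^3 - 11*m^2 + 40*m - 48)/(m^3 + 10*m^2 + 23*m + 14)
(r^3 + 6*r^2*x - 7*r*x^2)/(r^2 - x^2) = r*(r + 7*x)/(r + x)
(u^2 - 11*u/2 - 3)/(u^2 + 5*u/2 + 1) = (u - 6)/(u + 2)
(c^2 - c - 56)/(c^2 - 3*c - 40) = (c + 7)/(c + 5)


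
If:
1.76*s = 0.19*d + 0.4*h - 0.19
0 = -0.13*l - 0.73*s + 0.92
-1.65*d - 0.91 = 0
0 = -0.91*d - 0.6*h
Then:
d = -0.55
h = 0.84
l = 6.95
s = 0.02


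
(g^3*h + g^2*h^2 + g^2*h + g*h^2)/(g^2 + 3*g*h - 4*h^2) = g*h*(g^2 + g*h + g + h)/(g^2 + 3*g*h - 4*h^2)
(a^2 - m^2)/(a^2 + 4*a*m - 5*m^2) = (a + m)/(a + 5*m)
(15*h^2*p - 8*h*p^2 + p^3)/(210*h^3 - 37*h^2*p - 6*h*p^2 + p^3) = p*(-3*h + p)/(-42*h^2 - h*p + p^2)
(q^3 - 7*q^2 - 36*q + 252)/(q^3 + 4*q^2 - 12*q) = (q^2 - 13*q + 42)/(q*(q - 2))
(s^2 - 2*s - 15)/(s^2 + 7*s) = (s^2 - 2*s - 15)/(s*(s + 7))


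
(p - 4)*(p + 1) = p^2 - 3*p - 4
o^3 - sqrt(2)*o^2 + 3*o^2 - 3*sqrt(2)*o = o*(o + 3)*(o - sqrt(2))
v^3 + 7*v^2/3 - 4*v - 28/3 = (v - 2)*(v + 2)*(v + 7/3)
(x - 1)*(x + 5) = x^2 + 4*x - 5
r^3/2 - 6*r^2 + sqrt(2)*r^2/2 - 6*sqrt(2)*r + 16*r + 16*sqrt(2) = (r/2 + sqrt(2)/2)*(r - 8)*(r - 4)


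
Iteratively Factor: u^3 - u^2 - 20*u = (u)*(u^2 - u - 20) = u*(u + 4)*(u - 5)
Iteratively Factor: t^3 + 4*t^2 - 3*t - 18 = (t + 3)*(t^2 + t - 6) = (t - 2)*(t + 3)*(t + 3)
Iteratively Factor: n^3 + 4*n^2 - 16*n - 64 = (n - 4)*(n^2 + 8*n + 16) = (n - 4)*(n + 4)*(n + 4)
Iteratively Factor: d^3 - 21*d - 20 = (d + 4)*(d^2 - 4*d - 5) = (d - 5)*(d + 4)*(d + 1)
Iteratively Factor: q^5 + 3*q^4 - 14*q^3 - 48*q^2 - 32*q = (q + 2)*(q^4 + q^3 - 16*q^2 - 16*q) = (q - 4)*(q + 2)*(q^3 + 5*q^2 + 4*q) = q*(q - 4)*(q + 2)*(q^2 + 5*q + 4) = q*(q - 4)*(q + 2)*(q + 4)*(q + 1)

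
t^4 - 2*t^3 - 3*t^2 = t^2*(t - 3)*(t + 1)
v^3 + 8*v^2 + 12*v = v*(v + 2)*(v + 6)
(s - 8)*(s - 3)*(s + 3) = s^3 - 8*s^2 - 9*s + 72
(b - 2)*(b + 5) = b^2 + 3*b - 10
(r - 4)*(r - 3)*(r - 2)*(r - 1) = r^4 - 10*r^3 + 35*r^2 - 50*r + 24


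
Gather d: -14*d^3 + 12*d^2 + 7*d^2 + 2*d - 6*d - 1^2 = -14*d^3 + 19*d^2 - 4*d - 1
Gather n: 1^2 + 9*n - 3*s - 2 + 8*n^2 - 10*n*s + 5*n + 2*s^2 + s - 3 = 8*n^2 + n*(14 - 10*s) + 2*s^2 - 2*s - 4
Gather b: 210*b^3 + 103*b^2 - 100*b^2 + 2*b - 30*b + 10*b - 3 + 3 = 210*b^3 + 3*b^2 - 18*b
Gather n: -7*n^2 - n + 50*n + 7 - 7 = -7*n^2 + 49*n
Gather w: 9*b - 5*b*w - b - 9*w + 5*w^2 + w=8*b + 5*w^2 + w*(-5*b - 8)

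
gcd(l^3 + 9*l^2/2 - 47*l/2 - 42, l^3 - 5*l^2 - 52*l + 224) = l^2 + 3*l - 28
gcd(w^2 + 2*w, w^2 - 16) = 1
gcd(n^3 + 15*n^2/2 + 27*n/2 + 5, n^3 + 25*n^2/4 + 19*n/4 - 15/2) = n^2 + 7*n + 10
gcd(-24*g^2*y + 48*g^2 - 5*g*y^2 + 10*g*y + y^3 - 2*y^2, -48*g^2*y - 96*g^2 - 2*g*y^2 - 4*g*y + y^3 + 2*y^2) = -8*g + y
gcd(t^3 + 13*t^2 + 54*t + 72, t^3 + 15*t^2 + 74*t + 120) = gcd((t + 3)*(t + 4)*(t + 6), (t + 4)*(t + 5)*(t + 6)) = t^2 + 10*t + 24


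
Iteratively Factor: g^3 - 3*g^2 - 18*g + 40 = (g - 2)*(g^2 - g - 20) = (g - 2)*(g + 4)*(g - 5)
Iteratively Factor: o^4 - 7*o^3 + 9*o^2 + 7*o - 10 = (o - 5)*(o^3 - 2*o^2 - o + 2) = (o - 5)*(o - 1)*(o^2 - o - 2) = (o - 5)*(o - 2)*(o - 1)*(o + 1)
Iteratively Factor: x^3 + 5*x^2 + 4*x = (x + 4)*(x^2 + x) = (x + 1)*(x + 4)*(x)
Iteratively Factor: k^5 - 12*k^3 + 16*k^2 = (k - 2)*(k^4 + 2*k^3 - 8*k^2) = (k - 2)*(k + 4)*(k^3 - 2*k^2) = (k - 2)^2*(k + 4)*(k^2) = k*(k - 2)^2*(k + 4)*(k)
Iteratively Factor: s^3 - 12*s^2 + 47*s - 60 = (s - 5)*(s^2 - 7*s + 12) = (s - 5)*(s - 4)*(s - 3)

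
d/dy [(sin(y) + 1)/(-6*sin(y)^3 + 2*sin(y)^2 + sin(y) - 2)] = (12*sin(y)^3 + 16*sin(y)^2 - 4*sin(y) - 3)*cos(y)/(6*sin(y)^3 - 2*sin(y)^2 - sin(y) + 2)^2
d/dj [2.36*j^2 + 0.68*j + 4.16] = 4.72*j + 0.68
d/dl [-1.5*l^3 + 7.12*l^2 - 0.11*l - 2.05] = -4.5*l^2 + 14.24*l - 0.11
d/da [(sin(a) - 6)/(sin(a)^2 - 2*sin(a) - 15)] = (-sin(a)^2 + 12*sin(a) - 27)*cos(a)/((sin(a) - 5)^2*(sin(a) + 3)^2)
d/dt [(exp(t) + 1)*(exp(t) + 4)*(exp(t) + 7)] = 3*(exp(2*t) + 8*exp(t) + 13)*exp(t)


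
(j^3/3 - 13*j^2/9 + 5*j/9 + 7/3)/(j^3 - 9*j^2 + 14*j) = (3*j^3 - 13*j^2 + 5*j + 21)/(9*j*(j^2 - 9*j + 14))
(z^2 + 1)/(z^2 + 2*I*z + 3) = (z + I)/(z + 3*I)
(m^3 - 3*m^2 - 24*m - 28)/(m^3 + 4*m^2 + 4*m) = (m - 7)/m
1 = 1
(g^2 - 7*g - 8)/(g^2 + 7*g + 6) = (g - 8)/(g + 6)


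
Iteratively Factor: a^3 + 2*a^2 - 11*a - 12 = (a - 3)*(a^2 + 5*a + 4) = (a - 3)*(a + 1)*(a + 4)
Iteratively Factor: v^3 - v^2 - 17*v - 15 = (v + 1)*(v^2 - 2*v - 15) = (v + 1)*(v + 3)*(v - 5)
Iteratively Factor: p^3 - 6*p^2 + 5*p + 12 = (p - 4)*(p^2 - 2*p - 3) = (p - 4)*(p - 3)*(p + 1)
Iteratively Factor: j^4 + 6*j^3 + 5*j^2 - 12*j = (j + 3)*(j^3 + 3*j^2 - 4*j) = (j + 3)*(j + 4)*(j^2 - j) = (j - 1)*(j + 3)*(j + 4)*(j)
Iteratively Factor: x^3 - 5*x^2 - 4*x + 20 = (x + 2)*(x^2 - 7*x + 10) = (x - 2)*(x + 2)*(x - 5)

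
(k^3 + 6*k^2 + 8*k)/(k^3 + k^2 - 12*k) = (k + 2)/(k - 3)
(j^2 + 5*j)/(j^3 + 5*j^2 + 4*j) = (j + 5)/(j^2 + 5*j + 4)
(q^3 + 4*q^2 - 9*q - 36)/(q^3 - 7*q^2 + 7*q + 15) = (q^2 + 7*q + 12)/(q^2 - 4*q - 5)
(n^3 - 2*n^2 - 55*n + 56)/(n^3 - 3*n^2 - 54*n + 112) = (n - 1)/(n - 2)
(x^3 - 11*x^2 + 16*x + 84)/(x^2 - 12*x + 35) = (x^2 - 4*x - 12)/(x - 5)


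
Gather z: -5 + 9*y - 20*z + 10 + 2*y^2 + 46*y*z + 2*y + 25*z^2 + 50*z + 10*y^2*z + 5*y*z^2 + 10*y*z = 2*y^2 + 11*y + z^2*(5*y + 25) + z*(10*y^2 + 56*y + 30) + 5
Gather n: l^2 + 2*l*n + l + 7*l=l^2 + 2*l*n + 8*l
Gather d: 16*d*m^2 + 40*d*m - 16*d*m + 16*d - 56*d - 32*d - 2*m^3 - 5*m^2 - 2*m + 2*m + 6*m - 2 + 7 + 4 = d*(16*m^2 + 24*m - 72) - 2*m^3 - 5*m^2 + 6*m + 9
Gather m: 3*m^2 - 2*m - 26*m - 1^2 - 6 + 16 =3*m^2 - 28*m + 9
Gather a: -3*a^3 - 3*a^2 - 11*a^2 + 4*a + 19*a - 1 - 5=-3*a^3 - 14*a^2 + 23*a - 6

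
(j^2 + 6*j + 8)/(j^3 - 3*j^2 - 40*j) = (j^2 + 6*j + 8)/(j*(j^2 - 3*j - 40))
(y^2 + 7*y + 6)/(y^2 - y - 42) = (y + 1)/(y - 7)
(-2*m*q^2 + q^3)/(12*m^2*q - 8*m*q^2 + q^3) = q/(-6*m + q)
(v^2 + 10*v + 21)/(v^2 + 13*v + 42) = (v + 3)/(v + 6)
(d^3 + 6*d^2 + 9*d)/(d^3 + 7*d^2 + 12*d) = (d + 3)/(d + 4)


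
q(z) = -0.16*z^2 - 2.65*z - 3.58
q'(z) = -0.32*z - 2.65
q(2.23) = -10.29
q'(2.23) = -3.36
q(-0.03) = -3.50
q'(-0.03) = -2.64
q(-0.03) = -3.50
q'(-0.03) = -2.64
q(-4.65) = 5.28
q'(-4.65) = -1.16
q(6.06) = -25.51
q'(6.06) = -4.59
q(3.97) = -16.62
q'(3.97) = -3.92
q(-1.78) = 0.63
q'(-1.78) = -2.08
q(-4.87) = 5.53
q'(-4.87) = -1.09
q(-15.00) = 0.17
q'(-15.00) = 2.15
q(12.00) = -58.42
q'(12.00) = -6.49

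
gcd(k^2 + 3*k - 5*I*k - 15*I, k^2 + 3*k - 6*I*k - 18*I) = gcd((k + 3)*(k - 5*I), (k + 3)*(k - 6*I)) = k + 3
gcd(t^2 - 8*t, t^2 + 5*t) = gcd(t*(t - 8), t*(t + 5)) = t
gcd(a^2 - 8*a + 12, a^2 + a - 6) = a - 2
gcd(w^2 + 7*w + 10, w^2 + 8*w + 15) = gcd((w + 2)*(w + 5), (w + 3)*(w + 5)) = w + 5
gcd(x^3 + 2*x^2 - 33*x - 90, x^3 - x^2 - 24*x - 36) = x^2 - 3*x - 18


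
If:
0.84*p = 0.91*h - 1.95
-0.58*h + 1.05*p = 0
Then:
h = 4.37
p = 2.42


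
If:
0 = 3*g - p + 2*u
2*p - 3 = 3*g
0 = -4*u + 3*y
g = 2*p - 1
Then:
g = -1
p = 0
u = 3/2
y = 2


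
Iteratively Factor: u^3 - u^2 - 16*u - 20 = (u - 5)*(u^2 + 4*u + 4) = (u - 5)*(u + 2)*(u + 2)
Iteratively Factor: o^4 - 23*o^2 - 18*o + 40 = (o - 1)*(o^3 + o^2 - 22*o - 40) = (o - 1)*(o + 2)*(o^2 - o - 20) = (o - 1)*(o + 2)*(o + 4)*(o - 5)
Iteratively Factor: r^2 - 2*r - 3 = (r - 3)*(r + 1)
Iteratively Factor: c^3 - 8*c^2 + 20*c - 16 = (c - 4)*(c^2 - 4*c + 4) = (c - 4)*(c - 2)*(c - 2)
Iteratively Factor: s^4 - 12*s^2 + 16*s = (s)*(s^3 - 12*s + 16) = s*(s - 2)*(s^2 + 2*s - 8) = s*(s - 2)^2*(s + 4)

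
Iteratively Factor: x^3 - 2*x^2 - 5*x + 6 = (x + 2)*(x^2 - 4*x + 3) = (x - 3)*(x + 2)*(x - 1)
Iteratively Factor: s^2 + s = (s)*(s + 1)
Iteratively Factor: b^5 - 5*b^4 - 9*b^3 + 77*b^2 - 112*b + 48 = (b - 1)*(b^4 - 4*b^3 - 13*b^2 + 64*b - 48) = (b - 1)*(b + 4)*(b^3 - 8*b^2 + 19*b - 12) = (b - 1)^2*(b + 4)*(b^2 - 7*b + 12) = (b - 4)*(b - 1)^2*(b + 4)*(b - 3)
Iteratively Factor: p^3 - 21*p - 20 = (p + 4)*(p^2 - 4*p - 5) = (p + 1)*(p + 4)*(p - 5)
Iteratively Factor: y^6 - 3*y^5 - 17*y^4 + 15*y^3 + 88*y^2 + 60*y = (y + 2)*(y^5 - 5*y^4 - 7*y^3 + 29*y^2 + 30*y) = y*(y + 2)*(y^4 - 5*y^3 - 7*y^2 + 29*y + 30) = y*(y - 5)*(y + 2)*(y^3 - 7*y - 6) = y*(y - 5)*(y - 3)*(y + 2)*(y^2 + 3*y + 2) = y*(y - 5)*(y - 3)*(y + 2)^2*(y + 1)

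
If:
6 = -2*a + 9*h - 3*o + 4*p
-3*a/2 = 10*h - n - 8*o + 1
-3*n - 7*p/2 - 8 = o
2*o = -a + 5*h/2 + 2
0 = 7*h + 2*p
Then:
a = 4/97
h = -100/97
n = -657/97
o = -30/97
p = 350/97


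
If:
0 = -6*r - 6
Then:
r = -1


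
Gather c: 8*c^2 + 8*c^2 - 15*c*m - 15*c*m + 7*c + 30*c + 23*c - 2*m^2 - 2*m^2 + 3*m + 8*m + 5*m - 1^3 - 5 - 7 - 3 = 16*c^2 + c*(60 - 30*m) - 4*m^2 + 16*m - 16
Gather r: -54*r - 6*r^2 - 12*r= -6*r^2 - 66*r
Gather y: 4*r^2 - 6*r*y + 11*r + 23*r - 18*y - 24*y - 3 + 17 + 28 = 4*r^2 + 34*r + y*(-6*r - 42) + 42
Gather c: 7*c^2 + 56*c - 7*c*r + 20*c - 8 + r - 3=7*c^2 + c*(76 - 7*r) + r - 11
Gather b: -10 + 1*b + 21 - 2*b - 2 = 9 - b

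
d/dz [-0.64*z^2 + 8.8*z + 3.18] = 8.8 - 1.28*z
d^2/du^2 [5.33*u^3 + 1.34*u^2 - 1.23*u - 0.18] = 31.98*u + 2.68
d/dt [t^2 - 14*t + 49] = 2*t - 14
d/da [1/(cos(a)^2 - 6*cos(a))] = 2*(cos(a) - 3)*sin(a)/((cos(a) - 6)^2*cos(a)^2)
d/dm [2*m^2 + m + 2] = 4*m + 1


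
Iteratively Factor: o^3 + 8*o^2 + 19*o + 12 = (o + 4)*(o^2 + 4*o + 3) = (o + 3)*(o + 4)*(o + 1)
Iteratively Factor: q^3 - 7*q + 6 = (q - 2)*(q^2 + 2*q - 3) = (q - 2)*(q - 1)*(q + 3)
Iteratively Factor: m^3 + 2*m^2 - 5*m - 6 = (m + 3)*(m^2 - m - 2) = (m + 1)*(m + 3)*(m - 2)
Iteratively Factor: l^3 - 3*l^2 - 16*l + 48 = (l + 4)*(l^2 - 7*l + 12) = (l - 4)*(l + 4)*(l - 3)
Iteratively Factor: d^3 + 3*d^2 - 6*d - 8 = (d - 2)*(d^2 + 5*d + 4) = (d - 2)*(d + 4)*(d + 1)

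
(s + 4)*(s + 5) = s^2 + 9*s + 20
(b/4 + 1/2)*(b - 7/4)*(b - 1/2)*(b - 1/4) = b^4/4 - b^3/8 - 57*b^2/64 + 85*b/128 - 7/64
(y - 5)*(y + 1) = y^2 - 4*y - 5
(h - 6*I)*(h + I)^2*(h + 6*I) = h^4 + 2*I*h^3 + 35*h^2 + 72*I*h - 36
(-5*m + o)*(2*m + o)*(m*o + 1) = -10*m^3*o - 3*m^2*o^2 - 10*m^2 + m*o^3 - 3*m*o + o^2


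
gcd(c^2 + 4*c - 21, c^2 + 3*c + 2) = 1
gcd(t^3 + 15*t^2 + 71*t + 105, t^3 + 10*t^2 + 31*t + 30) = t^2 + 8*t + 15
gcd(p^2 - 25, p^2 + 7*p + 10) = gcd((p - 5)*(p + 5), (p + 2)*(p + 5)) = p + 5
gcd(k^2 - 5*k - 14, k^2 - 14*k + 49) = k - 7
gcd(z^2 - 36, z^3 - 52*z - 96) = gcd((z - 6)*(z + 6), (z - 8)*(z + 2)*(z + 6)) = z + 6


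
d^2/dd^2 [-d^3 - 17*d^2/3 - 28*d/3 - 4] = -6*d - 34/3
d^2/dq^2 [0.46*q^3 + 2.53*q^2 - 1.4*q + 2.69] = 2.76*q + 5.06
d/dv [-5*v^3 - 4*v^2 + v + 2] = -15*v^2 - 8*v + 1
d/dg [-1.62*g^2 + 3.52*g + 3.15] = 3.52 - 3.24*g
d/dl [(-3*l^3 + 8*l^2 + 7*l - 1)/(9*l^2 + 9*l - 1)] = (-27*l^4 - 54*l^3 + 18*l^2 + 2*l + 2)/(81*l^4 + 162*l^3 + 63*l^2 - 18*l + 1)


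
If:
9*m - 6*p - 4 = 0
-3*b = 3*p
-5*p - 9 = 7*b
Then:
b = -9/2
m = 31/9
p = 9/2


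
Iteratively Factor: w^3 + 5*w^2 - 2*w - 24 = (w + 4)*(w^2 + w - 6) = (w - 2)*(w + 4)*(w + 3)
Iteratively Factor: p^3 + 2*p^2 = (p)*(p^2 + 2*p) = p^2*(p + 2)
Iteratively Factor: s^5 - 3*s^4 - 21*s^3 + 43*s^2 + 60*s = (s - 3)*(s^4 - 21*s^2 - 20*s) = (s - 3)*(s + 4)*(s^3 - 4*s^2 - 5*s) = (s - 5)*(s - 3)*(s + 4)*(s^2 + s) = s*(s - 5)*(s - 3)*(s + 4)*(s + 1)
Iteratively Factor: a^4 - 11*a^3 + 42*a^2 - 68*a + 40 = (a - 2)*(a^3 - 9*a^2 + 24*a - 20) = (a - 2)^2*(a^2 - 7*a + 10) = (a - 5)*(a - 2)^2*(a - 2)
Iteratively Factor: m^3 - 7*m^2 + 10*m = (m - 5)*(m^2 - 2*m) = m*(m - 5)*(m - 2)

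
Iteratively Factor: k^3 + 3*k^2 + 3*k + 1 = (k + 1)*(k^2 + 2*k + 1) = (k + 1)^2*(k + 1)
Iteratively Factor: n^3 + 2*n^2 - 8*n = (n)*(n^2 + 2*n - 8) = n*(n + 4)*(n - 2)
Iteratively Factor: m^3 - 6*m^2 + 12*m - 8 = (m - 2)*(m^2 - 4*m + 4) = (m - 2)^2*(m - 2)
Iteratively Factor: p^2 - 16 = (p - 4)*(p + 4)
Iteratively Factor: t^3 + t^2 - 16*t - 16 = (t + 1)*(t^2 - 16) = (t - 4)*(t + 1)*(t + 4)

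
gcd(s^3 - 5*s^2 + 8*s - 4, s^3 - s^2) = s - 1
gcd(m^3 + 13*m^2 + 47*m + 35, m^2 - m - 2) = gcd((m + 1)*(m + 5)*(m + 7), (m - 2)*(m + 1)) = m + 1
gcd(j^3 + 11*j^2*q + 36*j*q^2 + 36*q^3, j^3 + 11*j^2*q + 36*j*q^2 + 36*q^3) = j^3 + 11*j^2*q + 36*j*q^2 + 36*q^3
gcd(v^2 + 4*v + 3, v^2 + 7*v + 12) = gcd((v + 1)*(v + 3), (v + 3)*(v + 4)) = v + 3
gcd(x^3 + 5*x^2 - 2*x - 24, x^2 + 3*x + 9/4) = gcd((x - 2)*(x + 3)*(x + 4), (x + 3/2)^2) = 1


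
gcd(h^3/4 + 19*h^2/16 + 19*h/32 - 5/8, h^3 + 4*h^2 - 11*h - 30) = 1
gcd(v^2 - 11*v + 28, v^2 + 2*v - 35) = 1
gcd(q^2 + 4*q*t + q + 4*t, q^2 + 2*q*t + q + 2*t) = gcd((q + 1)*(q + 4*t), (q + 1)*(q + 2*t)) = q + 1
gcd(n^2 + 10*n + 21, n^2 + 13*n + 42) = n + 7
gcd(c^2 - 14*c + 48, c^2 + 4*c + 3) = 1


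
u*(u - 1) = u^2 - u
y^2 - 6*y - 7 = (y - 7)*(y + 1)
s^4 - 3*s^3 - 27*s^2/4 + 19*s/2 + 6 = (s - 4)*(s - 3/2)*(s + 1/2)*(s + 2)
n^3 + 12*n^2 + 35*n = n*(n + 5)*(n + 7)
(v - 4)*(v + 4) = v^2 - 16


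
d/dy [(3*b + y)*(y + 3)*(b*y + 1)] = b*(3*b + y)*(y + 3) + (3*b + y)*(b*y + 1) + (y + 3)*(b*y + 1)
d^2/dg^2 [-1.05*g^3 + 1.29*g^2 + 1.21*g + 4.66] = 2.58 - 6.3*g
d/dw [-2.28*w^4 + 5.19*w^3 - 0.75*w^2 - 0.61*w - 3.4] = -9.12*w^3 + 15.57*w^2 - 1.5*w - 0.61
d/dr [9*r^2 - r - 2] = 18*r - 1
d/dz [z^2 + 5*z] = 2*z + 5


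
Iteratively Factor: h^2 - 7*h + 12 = (h - 4)*(h - 3)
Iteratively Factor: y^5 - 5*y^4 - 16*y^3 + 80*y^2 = (y)*(y^4 - 5*y^3 - 16*y^2 + 80*y) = y*(y - 5)*(y^3 - 16*y) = y^2*(y - 5)*(y^2 - 16) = y^2*(y - 5)*(y + 4)*(y - 4)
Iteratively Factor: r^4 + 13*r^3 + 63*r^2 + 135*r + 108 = (r + 3)*(r^3 + 10*r^2 + 33*r + 36) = (r + 3)^2*(r^2 + 7*r + 12) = (r + 3)^2*(r + 4)*(r + 3)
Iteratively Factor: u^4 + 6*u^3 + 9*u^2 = (u)*(u^3 + 6*u^2 + 9*u) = u^2*(u^2 + 6*u + 9) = u^2*(u + 3)*(u + 3)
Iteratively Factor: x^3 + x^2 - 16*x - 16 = (x - 4)*(x^2 + 5*x + 4) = (x - 4)*(x + 1)*(x + 4)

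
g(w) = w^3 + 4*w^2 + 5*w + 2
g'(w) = 3*w^2 + 8*w + 5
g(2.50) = 55.12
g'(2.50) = 43.75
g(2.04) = 37.34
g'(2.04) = 33.80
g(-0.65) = 0.17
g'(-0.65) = 1.07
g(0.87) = 10.04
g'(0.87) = 14.23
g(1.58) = 23.83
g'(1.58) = 25.13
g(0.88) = 10.18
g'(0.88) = 14.36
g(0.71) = 7.92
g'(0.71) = 12.19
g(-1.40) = 0.10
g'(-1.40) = -0.32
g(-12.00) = -1210.00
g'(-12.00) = 341.00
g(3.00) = 80.00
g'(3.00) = 56.00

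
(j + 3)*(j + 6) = j^2 + 9*j + 18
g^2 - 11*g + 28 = (g - 7)*(g - 4)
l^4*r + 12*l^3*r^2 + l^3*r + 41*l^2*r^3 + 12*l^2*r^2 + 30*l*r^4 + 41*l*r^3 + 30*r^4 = (l + r)*(l + 5*r)*(l + 6*r)*(l*r + r)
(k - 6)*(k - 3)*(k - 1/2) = k^3 - 19*k^2/2 + 45*k/2 - 9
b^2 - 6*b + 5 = (b - 5)*(b - 1)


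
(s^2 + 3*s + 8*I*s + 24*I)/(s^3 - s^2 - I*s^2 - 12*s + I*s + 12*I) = (s + 8*I)/(s^2 - s*(4 + I) + 4*I)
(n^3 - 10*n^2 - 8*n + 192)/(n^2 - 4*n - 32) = n - 6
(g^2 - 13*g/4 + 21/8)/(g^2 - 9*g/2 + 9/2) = (g - 7/4)/(g - 3)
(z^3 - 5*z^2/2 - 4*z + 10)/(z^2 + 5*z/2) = (2*z^3 - 5*z^2 - 8*z + 20)/(z*(2*z + 5))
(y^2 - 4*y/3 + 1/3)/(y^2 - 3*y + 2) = (y - 1/3)/(y - 2)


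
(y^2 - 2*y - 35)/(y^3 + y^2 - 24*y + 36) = (y^2 - 2*y - 35)/(y^3 + y^2 - 24*y + 36)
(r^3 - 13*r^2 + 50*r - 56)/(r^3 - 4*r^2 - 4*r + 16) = (r - 7)/(r + 2)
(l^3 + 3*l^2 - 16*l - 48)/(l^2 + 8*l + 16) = (l^2 - l - 12)/(l + 4)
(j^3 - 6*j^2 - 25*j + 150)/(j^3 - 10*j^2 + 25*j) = (j^2 - j - 30)/(j*(j - 5))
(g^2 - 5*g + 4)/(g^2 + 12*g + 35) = (g^2 - 5*g + 4)/(g^2 + 12*g + 35)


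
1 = 1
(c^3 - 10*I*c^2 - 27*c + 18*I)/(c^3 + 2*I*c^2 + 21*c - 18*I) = (c - 6*I)/(c + 6*I)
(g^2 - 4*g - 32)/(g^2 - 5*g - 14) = (-g^2 + 4*g + 32)/(-g^2 + 5*g + 14)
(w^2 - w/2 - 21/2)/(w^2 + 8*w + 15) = (w - 7/2)/(w + 5)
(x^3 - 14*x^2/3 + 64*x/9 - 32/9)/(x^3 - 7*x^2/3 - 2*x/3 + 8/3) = (x - 4/3)/(x + 1)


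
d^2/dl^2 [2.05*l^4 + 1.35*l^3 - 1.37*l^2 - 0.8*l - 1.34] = 24.6*l^2 + 8.1*l - 2.74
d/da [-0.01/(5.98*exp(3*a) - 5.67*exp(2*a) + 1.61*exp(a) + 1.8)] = (0.1794*exp(2*a) - 0.1134*exp(a) + 0.0161)*exp(a)/(5.98*exp(3*a) - 5.67*exp(2*a) + 1.61*exp(a) + 1.8)^2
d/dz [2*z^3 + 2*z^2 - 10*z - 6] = 6*z^2 + 4*z - 10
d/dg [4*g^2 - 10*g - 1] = 8*g - 10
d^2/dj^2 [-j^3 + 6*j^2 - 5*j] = 12 - 6*j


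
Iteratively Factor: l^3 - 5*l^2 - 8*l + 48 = (l - 4)*(l^2 - l - 12) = (l - 4)*(l + 3)*(l - 4)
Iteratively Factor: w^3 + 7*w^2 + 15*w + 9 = (w + 3)*(w^2 + 4*w + 3) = (w + 3)^2*(w + 1)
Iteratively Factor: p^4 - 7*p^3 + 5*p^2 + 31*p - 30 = (p - 1)*(p^3 - 6*p^2 - p + 30) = (p - 1)*(p + 2)*(p^2 - 8*p + 15) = (p - 3)*(p - 1)*(p + 2)*(p - 5)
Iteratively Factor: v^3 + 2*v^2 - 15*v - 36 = (v + 3)*(v^2 - v - 12) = (v + 3)^2*(v - 4)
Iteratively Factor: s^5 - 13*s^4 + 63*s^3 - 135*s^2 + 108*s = (s - 3)*(s^4 - 10*s^3 + 33*s^2 - 36*s) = (s - 3)^2*(s^3 - 7*s^2 + 12*s) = (s - 3)^3*(s^2 - 4*s) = s*(s - 3)^3*(s - 4)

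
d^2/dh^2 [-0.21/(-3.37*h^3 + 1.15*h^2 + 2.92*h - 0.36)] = ((0.483 - 4.2462*h)*(3.37*h^3 - 1.15*h^2 - 2.92*h + 0.36) + 0.21*(-20.22*h^2 + 4.6*h + 5.84)*(-10.11*h^2 + 2.3*h + 2.92))/(3.37*h^3 - 1.15*h^2 - 2.92*h + 0.36)^3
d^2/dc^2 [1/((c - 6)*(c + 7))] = 2*((c - 6)^2 + (c - 6)*(c + 7) + (c + 7)^2)/((c - 6)^3*(c + 7)^3)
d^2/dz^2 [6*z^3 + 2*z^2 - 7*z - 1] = 36*z + 4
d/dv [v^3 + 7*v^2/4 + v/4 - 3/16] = 3*v^2 + 7*v/2 + 1/4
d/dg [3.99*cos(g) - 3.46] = -3.99*sin(g)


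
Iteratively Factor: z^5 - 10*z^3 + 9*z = (z)*(z^4 - 10*z^2 + 9) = z*(z - 1)*(z^3 + z^2 - 9*z - 9) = z*(z - 1)*(z + 1)*(z^2 - 9) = z*(z - 3)*(z - 1)*(z + 1)*(z + 3)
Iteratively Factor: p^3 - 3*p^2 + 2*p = (p - 2)*(p^2 - p) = p*(p - 2)*(p - 1)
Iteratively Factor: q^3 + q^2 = (q + 1)*(q^2) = q*(q + 1)*(q)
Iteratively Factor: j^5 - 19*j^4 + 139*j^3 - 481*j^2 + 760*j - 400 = (j - 4)*(j^4 - 15*j^3 + 79*j^2 - 165*j + 100) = (j - 4)^2*(j^3 - 11*j^2 + 35*j - 25) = (j - 5)*(j - 4)^2*(j^2 - 6*j + 5) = (j - 5)^2*(j - 4)^2*(j - 1)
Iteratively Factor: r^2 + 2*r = (r)*(r + 2)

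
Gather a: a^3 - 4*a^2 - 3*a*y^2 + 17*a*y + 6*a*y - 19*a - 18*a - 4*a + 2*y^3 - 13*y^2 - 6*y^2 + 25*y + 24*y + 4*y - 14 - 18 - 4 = a^3 - 4*a^2 + a*(-3*y^2 + 23*y - 41) + 2*y^3 - 19*y^2 + 53*y - 36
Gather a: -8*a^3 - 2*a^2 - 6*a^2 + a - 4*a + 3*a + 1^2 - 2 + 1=-8*a^3 - 8*a^2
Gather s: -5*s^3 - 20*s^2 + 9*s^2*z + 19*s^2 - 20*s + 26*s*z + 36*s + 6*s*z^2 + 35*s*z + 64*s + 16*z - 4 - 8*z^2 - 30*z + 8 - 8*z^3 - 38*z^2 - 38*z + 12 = -5*s^3 + s^2*(9*z - 1) + s*(6*z^2 + 61*z + 80) - 8*z^3 - 46*z^2 - 52*z + 16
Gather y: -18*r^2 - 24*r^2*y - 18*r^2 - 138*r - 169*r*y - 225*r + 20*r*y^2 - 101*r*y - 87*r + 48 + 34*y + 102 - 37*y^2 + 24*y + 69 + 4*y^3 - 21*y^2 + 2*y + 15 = -36*r^2 - 450*r + 4*y^3 + y^2*(20*r - 58) + y*(-24*r^2 - 270*r + 60) + 234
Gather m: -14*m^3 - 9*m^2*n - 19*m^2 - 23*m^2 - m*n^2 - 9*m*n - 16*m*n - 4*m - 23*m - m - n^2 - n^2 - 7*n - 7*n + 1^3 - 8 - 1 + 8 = -14*m^3 + m^2*(-9*n - 42) + m*(-n^2 - 25*n - 28) - 2*n^2 - 14*n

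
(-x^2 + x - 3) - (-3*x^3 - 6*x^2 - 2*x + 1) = 3*x^3 + 5*x^2 + 3*x - 4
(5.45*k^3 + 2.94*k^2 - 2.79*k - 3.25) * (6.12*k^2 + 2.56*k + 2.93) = 33.354*k^5 + 31.9448*k^4 + 6.4201*k^3 - 18.4182*k^2 - 16.4947*k - 9.5225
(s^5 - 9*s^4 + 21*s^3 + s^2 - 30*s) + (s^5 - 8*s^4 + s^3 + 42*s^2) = 2*s^5 - 17*s^4 + 22*s^3 + 43*s^2 - 30*s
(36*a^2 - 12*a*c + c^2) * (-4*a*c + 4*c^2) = -144*a^3*c + 192*a^2*c^2 - 52*a*c^3 + 4*c^4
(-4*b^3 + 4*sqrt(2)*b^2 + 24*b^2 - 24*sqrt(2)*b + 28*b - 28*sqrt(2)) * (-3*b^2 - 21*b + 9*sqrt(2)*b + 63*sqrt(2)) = 12*b^5 - 48*sqrt(2)*b^4 + 12*b^4 - 516*b^3 - 48*sqrt(2)*b^3 - 516*b^2 + 2352*sqrt(2)*b^2 - 3528*b + 2352*sqrt(2)*b - 3528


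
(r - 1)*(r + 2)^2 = r^3 + 3*r^2 - 4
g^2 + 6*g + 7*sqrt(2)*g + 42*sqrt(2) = (g + 6)*(g + 7*sqrt(2))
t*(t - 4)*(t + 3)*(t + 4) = t^4 + 3*t^3 - 16*t^2 - 48*t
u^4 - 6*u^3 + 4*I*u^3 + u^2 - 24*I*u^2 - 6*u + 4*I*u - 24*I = (u - 6)*(u - I)*(u + I)*(u + 4*I)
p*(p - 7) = p^2 - 7*p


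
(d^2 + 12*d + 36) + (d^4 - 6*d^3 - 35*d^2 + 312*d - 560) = d^4 - 6*d^3 - 34*d^2 + 324*d - 524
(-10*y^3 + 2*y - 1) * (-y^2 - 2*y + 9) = 10*y^5 + 20*y^4 - 92*y^3 - 3*y^2 + 20*y - 9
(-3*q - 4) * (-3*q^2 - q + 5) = 9*q^3 + 15*q^2 - 11*q - 20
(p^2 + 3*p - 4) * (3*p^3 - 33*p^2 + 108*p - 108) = 3*p^5 - 24*p^4 - 3*p^3 + 348*p^2 - 756*p + 432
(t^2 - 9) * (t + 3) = t^3 + 3*t^2 - 9*t - 27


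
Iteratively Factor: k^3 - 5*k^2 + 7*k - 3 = (k - 3)*(k^2 - 2*k + 1) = (k - 3)*(k - 1)*(k - 1)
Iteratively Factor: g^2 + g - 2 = (g + 2)*(g - 1)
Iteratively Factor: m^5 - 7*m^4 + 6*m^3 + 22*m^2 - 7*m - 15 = (m - 3)*(m^4 - 4*m^3 - 6*m^2 + 4*m + 5) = (m - 5)*(m - 3)*(m^3 + m^2 - m - 1) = (m - 5)*(m - 3)*(m + 1)*(m^2 - 1) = (m - 5)*(m - 3)*(m - 1)*(m + 1)*(m + 1)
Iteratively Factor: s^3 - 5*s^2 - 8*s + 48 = (s - 4)*(s^2 - s - 12) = (s - 4)*(s + 3)*(s - 4)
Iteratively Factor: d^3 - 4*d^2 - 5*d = (d)*(d^2 - 4*d - 5) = d*(d - 5)*(d + 1)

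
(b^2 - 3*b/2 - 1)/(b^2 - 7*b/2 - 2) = (b - 2)/(b - 4)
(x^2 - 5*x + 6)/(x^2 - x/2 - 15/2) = 2*(x - 2)/(2*x + 5)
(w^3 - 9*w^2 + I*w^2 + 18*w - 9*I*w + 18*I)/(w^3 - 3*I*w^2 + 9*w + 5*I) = (w^2 - 9*w + 18)/(w^2 - 4*I*w + 5)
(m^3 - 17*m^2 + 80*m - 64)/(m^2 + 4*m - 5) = (m^2 - 16*m + 64)/(m + 5)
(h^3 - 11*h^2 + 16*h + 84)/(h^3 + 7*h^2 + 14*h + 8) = (h^2 - 13*h + 42)/(h^2 + 5*h + 4)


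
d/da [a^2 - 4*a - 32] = 2*a - 4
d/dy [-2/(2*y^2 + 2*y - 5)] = 4*(2*y + 1)/(2*y^2 + 2*y - 5)^2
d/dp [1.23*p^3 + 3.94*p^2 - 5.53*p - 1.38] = 3.69*p^2 + 7.88*p - 5.53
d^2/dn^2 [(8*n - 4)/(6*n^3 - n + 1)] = 8*((2*n - 1)*(18*n^2 - 1)^2 + 2*(-18*n^2 - 9*n*(2*n - 1) + 1)*(6*n^3 - n + 1))/(6*n^3 - n + 1)^3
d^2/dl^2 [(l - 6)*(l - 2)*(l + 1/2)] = 6*l - 15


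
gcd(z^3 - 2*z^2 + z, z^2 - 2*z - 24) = 1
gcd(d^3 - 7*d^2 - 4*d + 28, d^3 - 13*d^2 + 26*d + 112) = d^2 - 5*d - 14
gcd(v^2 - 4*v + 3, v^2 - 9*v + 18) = v - 3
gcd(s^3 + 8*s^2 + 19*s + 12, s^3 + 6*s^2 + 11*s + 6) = s^2 + 4*s + 3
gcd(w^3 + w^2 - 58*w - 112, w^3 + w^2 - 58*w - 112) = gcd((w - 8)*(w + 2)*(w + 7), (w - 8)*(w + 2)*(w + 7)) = w^3 + w^2 - 58*w - 112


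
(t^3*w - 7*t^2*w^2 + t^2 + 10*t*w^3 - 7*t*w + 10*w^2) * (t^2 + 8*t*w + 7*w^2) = t^5*w + t^4*w^2 + t^4 - 39*t^3*w^3 + t^3*w + 31*t^2*w^4 - 39*t^2*w^2 + 70*t*w^5 + 31*t*w^3 + 70*w^4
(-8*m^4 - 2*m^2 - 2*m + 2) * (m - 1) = -8*m^5 + 8*m^4 - 2*m^3 + 4*m - 2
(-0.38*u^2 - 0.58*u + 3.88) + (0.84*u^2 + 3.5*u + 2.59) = 0.46*u^2 + 2.92*u + 6.47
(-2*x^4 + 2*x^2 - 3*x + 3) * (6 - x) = 2*x^5 - 12*x^4 - 2*x^3 + 15*x^2 - 21*x + 18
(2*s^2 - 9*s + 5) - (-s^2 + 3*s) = 3*s^2 - 12*s + 5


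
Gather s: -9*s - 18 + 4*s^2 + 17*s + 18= 4*s^2 + 8*s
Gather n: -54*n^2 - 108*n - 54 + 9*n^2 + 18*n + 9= -45*n^2 - 90*n - 45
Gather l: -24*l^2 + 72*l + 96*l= -24*l^2 + 168*l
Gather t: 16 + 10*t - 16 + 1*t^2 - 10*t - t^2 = 0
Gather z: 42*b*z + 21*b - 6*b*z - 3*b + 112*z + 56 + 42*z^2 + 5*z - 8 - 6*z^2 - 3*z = 18*b + 36*z^2 + z*(36*b + 114) + 48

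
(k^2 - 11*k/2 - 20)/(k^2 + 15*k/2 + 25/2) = (k - 8)/(k + 5)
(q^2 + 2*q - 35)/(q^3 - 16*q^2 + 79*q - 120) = (q + 7)/(q^2 - 11*q + 24)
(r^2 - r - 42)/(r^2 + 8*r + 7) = (r^2 - r - 42)/(r^2 + 8*r + 7)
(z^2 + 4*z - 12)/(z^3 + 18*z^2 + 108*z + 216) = (z - 2)/(z^2 + 12*z + 36)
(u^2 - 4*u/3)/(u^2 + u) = (u - 4/3)/(u + 1)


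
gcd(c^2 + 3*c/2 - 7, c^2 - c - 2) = c - 2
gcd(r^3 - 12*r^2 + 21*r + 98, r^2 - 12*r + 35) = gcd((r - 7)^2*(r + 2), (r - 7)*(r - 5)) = r - 7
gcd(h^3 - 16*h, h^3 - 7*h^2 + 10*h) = h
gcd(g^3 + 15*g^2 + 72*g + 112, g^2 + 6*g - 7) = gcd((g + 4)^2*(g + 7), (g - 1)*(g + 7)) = g + 7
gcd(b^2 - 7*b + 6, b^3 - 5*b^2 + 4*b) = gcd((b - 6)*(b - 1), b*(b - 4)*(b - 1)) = b - 1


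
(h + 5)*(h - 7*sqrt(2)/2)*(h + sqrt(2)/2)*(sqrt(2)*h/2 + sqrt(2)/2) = sqrt(2)*h^4/2 - 3*h^3 + 3*sqrt(2)*h^3 - 18*h^2 + 3*sqrt(2)*h^2/4 - 15*h - 21*sqrt(2)*h/2 - 35*sqrt(2)/4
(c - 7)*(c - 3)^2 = c^3 - 13*c^2 + 51*c - 63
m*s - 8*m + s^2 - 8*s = (m + s)*(s - 8)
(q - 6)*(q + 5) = q^2 - q - 30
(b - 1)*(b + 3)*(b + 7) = b^3 + 9*b^2 + 11*b - 21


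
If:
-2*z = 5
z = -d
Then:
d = 5/2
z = -5/2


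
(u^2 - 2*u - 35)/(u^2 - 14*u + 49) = (u + 5)/(u - 7)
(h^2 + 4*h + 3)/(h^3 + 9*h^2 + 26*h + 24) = (h + 1)/(h^2 + 6*h + 8)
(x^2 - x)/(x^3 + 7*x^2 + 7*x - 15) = x/(x^2 + 8*x + 15)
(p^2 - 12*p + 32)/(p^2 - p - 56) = (p - 4)/(p + 7)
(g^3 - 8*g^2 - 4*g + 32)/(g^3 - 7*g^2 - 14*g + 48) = (g + 2)/(g + 3)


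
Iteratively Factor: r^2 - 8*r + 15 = (r - 5)*(r - 3)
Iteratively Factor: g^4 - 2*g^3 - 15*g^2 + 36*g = (g - 3)*(g^3 + g^2 - 12*g) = (g - 3)*(g + 4)*(g^2 - 3*g) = (g - 3)^2*(g + 4)*(g)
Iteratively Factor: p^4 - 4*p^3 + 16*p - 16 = (p + 2)*(p^3 - 6*p^2 + 12*p - 8) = (p - 2)*(p + 2)*(p^2 - 4*p + 4) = (p - 2)^2*(p + 2)*(p - 2)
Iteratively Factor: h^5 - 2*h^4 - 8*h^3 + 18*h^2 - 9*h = (h)*(h^4 - 2*h^3 - 8*h^2 + 18*h - 9) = h*(h + 3)*(h^3 - 5*h^2 + 7*h - 3) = h*(h - 1)*(h + 3)*(h^2 - 4*h + 3) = h*(h - 3)*(h - 1)*(h + 3)*(h - 1)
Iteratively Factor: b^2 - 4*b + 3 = (b - 1)*(b - 3)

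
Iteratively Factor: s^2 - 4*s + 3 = (s - 1)*(s - 3)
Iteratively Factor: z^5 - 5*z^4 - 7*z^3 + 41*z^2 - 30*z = (z - 2)*(z^4 - 3*z^3 - 13*z^2 + 15*z) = (z - 5)*(z - 2)*(z^3 + 2*z^2 - 3*z) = z*(z - 5)*(z - 2)*(z^2 + 2*z - 3) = z*(z - 5)*(z - 2)*(z + 3)*(z - 1)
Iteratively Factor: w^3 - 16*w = (w + 4)*(w^2 - 4*w) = (w - 4)*(w + 4)*(w)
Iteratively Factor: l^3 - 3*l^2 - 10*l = (l)*(l^2 - 3*l - 10) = l*(l + 2)*(l - 5)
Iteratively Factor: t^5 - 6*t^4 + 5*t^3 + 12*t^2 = (t - 4)*(t^4 - 2*t^3 - 3*t^2) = (t - 4)*(t - 3)*(t^3 + t^2) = (t - 4)*(t - 3)*(t + 1)*(t^2) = t*(t - 4)*(t - 3)*(t + 1)*(t)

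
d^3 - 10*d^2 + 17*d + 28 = (d - 7)*(d - 4)*(d + 1)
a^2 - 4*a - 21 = (a - 7)*(a + 3)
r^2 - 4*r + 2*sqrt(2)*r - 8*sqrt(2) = (r - 4)*(r + 2*sqrt(2))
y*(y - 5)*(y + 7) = y^3 + 2*y^2 - 35*y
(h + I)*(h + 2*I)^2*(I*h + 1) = I*h^4 - 4*h^3 - 3*I*h^2 - 4*h - 4*I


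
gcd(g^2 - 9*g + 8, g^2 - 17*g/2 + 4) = g - 8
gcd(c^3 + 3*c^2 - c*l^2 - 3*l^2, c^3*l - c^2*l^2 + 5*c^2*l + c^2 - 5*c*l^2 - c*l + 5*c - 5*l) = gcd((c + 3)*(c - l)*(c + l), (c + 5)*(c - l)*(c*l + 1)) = c - l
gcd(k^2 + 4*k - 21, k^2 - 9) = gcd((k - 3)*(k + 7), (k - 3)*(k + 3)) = k - 3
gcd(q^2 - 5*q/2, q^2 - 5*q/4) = q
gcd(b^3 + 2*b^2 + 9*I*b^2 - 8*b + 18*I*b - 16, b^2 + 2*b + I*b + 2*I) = b^2 + b*(2 + I) + 2*I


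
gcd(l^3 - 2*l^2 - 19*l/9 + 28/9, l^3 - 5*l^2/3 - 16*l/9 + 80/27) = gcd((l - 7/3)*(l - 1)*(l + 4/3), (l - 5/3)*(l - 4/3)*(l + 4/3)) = l + 4/3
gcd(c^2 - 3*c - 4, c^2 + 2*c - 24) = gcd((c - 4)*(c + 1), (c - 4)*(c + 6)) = c - 4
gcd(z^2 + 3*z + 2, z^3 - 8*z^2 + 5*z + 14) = z + 1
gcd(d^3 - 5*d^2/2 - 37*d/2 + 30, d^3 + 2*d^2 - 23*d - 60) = d^2 - d - 20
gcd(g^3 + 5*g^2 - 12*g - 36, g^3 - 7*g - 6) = g^2 - g - 6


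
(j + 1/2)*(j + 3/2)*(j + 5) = j^3 + 7*j^2 + 43*j/4 + 15/4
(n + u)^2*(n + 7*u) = n^3 + 9*n^2*u + 15*n*u^2 + 7*u^3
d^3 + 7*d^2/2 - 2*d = d*(d - 1/2)*(d + 4)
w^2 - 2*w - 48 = (w - 8)*(w + 6)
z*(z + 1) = z^2 + z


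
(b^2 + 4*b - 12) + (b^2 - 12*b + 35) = 2*b^2 - 8*b + 23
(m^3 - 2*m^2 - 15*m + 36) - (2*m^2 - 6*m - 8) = m^3 - 4*m^2 - 9*m + 44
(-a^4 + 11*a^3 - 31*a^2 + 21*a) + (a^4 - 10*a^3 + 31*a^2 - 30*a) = a^3 - 9*a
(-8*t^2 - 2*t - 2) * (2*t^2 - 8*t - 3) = -16*t^4 + 60*t^3 + 36*t^2 + 22*t + 6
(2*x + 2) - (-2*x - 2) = 4*x + 4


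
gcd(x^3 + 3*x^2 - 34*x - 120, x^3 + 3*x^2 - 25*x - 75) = x + 5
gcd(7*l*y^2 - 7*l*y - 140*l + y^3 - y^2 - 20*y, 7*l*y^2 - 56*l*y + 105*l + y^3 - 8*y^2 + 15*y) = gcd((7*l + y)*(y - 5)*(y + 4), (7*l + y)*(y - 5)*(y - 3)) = 7*l*y - 35*l + y^2 - 5*y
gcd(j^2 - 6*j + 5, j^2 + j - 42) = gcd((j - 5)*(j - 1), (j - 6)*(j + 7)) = 1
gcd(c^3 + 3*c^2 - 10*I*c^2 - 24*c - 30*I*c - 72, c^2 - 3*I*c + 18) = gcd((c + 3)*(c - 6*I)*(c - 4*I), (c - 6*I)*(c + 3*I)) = c - 6*I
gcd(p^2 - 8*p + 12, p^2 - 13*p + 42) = p - 6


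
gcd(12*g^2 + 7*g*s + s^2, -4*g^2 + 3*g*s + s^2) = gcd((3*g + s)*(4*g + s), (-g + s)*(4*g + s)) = 4*g + s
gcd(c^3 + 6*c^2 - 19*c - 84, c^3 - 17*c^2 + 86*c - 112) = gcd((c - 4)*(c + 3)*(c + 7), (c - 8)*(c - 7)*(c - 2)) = 1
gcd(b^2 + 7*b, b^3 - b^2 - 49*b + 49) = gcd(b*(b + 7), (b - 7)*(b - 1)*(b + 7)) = b + 7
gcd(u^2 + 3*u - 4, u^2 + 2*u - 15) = 1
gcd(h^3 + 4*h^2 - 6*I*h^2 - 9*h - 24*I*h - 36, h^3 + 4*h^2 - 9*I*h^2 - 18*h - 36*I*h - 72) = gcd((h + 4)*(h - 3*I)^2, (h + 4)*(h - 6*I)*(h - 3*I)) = h^2 + h*(4 - 3*I) - 12*I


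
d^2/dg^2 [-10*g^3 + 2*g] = -60*g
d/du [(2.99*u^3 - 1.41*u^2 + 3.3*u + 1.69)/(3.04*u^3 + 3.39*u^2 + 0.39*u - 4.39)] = (-3.5527136788005e-15*u^5 + 14.4225*u^4 - 17.7318*u^3 - 66.528*u^2 + 0.921599999999998*u - 15.1461)/(9.2416*u^6 + 20.6112*u^5 + 13.8633*u^4 - 24.047*u^3 - 29.6121*u^2 - 3.4242*u + 19.2721)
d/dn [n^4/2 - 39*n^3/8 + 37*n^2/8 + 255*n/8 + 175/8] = 2*n^3 - 117*n^2/8 + 37*n/4 + 255/8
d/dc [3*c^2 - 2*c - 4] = 6*c - 2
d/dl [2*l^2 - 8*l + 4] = 4*l - 8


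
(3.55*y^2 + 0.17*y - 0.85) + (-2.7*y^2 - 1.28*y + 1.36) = 0.85*y^2 - 1.11*y + 0.51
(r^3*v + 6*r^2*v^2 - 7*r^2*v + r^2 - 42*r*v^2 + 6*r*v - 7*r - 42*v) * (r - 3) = r^4*v + 6*r^3*v^2 - 10*r^3*v + r^3 - 60*r^2*v^2 + 27*r^2*v - 10*r^2 + 126*r*v^2 - 60*r*v + 21*r + 126*v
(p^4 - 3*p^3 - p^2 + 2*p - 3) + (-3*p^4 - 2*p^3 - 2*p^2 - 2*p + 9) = -2*p^4 - 5*p^3 - 3*p^2 + 6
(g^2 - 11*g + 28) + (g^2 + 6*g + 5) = 2*g^2 - 5*g + 33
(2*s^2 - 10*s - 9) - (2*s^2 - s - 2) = -9*s - 7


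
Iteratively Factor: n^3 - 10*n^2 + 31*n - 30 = (n - 2)*(n^2 - 8*n + 15) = (n - 5)*(n - 2)*(n - 3)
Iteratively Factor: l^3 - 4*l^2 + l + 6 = (l - 2)*(l^2 - 2*l - 3) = (l - 2)*(l + 1)*(l - 3)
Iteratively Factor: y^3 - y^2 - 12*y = (y)*(y^2 - y - 12) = y*(y + 3)*(y - 4)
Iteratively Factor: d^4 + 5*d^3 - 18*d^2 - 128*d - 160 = (d + 2)*(d^3 + 3*d^2 - 24*d - 80) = (d + 2)*(d + 4)*(d^2 - d - 20) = (d - 5)*(d + 2)*(d + 4)*(d + 4)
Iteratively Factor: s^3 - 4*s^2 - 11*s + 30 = (s - 2)*(s^2 - 2*s - 15) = (s - 2)*(s + 3)*(s - 5)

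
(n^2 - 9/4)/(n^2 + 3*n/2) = (n - 3/2)/n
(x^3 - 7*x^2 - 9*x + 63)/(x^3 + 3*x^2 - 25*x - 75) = (x^2 - 10*x + 21)/(x^2 - 25)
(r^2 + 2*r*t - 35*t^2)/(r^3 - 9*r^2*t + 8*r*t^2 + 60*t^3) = (r + 7*t)/(r^2 - 4*r*t - 12*t^2)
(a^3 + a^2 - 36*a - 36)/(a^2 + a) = a - 36/a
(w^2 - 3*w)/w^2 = (w - 3)/w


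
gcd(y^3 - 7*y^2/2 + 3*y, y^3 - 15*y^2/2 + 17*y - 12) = y^2 - 7*y/2 + 3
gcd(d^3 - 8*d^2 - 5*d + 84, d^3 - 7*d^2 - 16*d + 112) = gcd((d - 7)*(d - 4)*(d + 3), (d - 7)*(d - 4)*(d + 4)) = d^2 - 11*d + 28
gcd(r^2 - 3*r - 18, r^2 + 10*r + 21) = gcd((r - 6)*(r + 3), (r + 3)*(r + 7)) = r + 3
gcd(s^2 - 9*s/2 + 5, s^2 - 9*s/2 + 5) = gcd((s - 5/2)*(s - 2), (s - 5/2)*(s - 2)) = s^2 - 9*s/2 + 5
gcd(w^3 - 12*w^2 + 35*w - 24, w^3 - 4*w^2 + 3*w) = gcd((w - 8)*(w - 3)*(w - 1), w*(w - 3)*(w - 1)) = w^2 - 4*w + 3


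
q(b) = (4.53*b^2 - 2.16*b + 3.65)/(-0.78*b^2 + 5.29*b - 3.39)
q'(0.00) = -1.04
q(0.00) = -1.08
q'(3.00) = 3.81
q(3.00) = 6.95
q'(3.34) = 4.92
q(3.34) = 8.42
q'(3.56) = 5.87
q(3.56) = 9.60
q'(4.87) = 26.30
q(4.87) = 25.97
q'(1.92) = 1.46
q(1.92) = 4.16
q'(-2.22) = 0.43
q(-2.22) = -1.62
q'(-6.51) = 0.22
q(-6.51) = -2.96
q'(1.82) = 1.22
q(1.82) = 4.03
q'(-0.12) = -0.53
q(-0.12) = -0.98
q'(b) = (1.56*b - 5.29)*(4.53*b^2 - 2.16*b + 3.65)/(-0.78*b^2 + 5.29*b - 3.39)^2 + (9.06*b - 2.16)/(-0.78*b^2 + 5.29*b - 3.39)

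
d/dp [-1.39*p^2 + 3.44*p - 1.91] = 3.44 - 2.78*p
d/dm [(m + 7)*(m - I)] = 2*m + 7 - I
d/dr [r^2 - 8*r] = 2*r - 8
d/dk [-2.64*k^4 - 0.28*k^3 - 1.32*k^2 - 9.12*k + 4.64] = -10.56*k^3 - 0.84*k^2 - 2.64*k - 9.12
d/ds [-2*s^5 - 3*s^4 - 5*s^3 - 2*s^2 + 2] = s*(-10*s^3 - 12*s^2 - 15*s - 4)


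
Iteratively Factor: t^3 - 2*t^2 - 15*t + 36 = (t - 3)*(t^2 + t - 12) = (t - 3)*(t + 4)*(t - 3)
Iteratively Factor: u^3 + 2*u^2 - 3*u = (u + 3)*(u^2 - u) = (u - 1)*(u + 3)*(u)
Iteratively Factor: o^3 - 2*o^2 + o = (o)*(o^2 - 2*o + 1) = o*(o - 1)*(o - 1)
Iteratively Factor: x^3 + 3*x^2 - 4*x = (x)*(x^2 + 3*x - 4) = x*(x - 1)*(x + 4)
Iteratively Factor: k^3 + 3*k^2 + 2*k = (k)*(k^2 + 3*k + 2) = k*(k + 2)*(k + 1)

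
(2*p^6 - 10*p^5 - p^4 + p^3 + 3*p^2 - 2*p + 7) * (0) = 0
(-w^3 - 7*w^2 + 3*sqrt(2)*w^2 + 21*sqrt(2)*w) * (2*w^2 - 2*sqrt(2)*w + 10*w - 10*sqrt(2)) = -2*w^5 - 24*w^4 + 8*sqrt(2)*w^4 - 82*w^3 + 96*sqrt(2)*w^3 - 144*w^2 + 280*sqrt(2)*w^2 - 420*w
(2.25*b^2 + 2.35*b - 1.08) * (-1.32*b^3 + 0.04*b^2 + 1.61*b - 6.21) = -2.97*b^5 - 3.012*b^4 + 5.1421*b^3 - 10.2322*b^2 - 16.3323*b + 6.7068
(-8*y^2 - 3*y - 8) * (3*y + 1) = -24*y^3 - 17*y^2 - 27*y - 8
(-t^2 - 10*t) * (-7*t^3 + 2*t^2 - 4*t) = 7*t^5 + 68*t^4 - 16*t^3 + 40*t^2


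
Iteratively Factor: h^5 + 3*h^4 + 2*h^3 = (h + 2)*(h^4 + h^3) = h*(h + 2)*(h^3 + h^2) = h^2*(h + 2)*(h^2 + h) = h^2*(h + 1)*(h + 2)*(h)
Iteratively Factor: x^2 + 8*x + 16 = (x + 4)*(x + 4)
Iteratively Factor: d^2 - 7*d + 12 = (d - 3)*(d - 4)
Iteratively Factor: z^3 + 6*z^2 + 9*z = (z + 3)*(z^2 + 3*z) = (z + 3)^2*(z)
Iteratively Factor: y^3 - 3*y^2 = (y)*(y^2 - 3*y) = y*(y - 3)*(y)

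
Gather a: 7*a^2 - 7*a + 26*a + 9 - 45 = 7*a^2 + 19*a - 36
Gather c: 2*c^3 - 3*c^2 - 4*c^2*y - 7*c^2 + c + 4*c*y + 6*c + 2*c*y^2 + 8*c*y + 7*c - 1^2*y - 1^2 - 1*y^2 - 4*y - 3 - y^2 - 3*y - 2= 2*c^3 + c^2*(-4*y - 10) + c*(2*y^2 + 12*y + 14) - 2*y^2 - 8*y - 6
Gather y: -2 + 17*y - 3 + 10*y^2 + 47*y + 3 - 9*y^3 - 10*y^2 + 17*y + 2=-9*y^3 + 81*y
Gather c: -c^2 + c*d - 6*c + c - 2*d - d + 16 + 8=-c^2 + c*(d - 5) - 3*d + 24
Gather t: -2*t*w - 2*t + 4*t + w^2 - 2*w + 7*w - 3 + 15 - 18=t*(2 - 2*w) + w^2 + 5*w - 6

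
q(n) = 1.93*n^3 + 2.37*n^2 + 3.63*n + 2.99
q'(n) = 5.79*n^2 + 4.74*n + 3.63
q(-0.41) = 1.77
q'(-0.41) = 2.66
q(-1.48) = -3.45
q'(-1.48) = 9.30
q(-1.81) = -7.26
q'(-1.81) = 14.02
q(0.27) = 4.18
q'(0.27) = 5.33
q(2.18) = 42.16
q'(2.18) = 41.48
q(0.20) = 3.83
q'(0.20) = 4.81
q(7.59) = 1010.96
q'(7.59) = 373.16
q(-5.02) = -199.66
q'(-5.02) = 125.75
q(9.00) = 1634.60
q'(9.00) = 515.28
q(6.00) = 526.97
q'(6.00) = 240.51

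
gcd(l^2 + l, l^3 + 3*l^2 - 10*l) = l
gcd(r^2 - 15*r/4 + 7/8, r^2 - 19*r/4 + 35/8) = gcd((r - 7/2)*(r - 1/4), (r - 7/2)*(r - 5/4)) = r - 7/2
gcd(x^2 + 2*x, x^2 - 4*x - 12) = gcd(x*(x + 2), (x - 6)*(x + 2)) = x + 2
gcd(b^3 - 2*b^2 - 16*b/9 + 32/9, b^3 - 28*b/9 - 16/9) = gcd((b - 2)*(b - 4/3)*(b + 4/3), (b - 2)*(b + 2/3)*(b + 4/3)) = b^2 - 2*b/3 - 8/3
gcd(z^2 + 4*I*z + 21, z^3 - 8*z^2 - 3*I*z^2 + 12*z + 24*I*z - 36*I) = z - 3*I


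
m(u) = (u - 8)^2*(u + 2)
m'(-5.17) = 256.95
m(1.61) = 147.40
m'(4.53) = -33.28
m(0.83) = 145.49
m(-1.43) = 50.69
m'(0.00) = 32.00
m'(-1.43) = 78.17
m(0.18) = 133.31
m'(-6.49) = 340.08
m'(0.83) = 10.83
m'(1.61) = -5.30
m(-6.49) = -942.72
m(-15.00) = -6877.00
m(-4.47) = -384.09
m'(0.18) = 27.06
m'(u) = (u - 8)^2 + (u + 2)*(2*u - 16) = (u - 8)*(3*u - 4)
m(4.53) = 78.63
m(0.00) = 128.00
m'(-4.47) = 217.10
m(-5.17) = -549.83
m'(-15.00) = 1127.00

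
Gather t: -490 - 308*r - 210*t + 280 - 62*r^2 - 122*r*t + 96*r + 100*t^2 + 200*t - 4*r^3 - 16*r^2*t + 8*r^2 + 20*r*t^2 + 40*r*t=-4*r^3 - 54*r^2 - 212*r + t^2*(20*r + 100) + t*(-16*r^2 - 82*r - 10) - 210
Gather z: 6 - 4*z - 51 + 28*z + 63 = 24*z + 18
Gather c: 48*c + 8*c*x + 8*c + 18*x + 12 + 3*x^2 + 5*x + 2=c*(8*x + 56) + 3*x^2 + 23*x + 14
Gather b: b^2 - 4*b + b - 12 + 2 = b^2 - 3*b - 10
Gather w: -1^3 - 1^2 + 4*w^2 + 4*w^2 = 8*w^2 - 2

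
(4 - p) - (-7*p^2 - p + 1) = 7*p^2 + 3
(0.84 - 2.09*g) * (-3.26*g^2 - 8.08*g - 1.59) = 6.8134*g^3 + 14.1488*g^2 - 3.4641*g - 1.3356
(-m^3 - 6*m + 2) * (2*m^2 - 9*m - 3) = -2*m^5 + 9*m^4 - 9*m^3 + 58*m^2 - 6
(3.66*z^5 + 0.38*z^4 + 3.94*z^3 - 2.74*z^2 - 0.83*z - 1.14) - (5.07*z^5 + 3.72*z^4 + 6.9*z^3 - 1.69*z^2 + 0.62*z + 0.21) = -1.41*z^5 - 3.34*z^4 - 2.96*z^3 - 1.05*z^2 - 1.45*z - 1.35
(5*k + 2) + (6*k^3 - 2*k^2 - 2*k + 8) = 6*k^3 - 2*k^2 + 3*k + 10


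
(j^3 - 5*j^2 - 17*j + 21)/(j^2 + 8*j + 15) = (j^2 - 8*j + 7)/(j + 5)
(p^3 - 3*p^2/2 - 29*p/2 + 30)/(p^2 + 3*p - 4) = (2*p^2 - 11*p + 15)/(2*(p - 1))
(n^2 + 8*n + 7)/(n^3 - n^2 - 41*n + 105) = (n + 1)/(n^2 - 8*n + 15)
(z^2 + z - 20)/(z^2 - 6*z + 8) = (z + 5)/(z - 2)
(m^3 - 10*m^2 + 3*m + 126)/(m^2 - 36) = (m^2 - 4*m - 21)/(m + 6)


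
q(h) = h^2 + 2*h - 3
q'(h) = 2*h + 2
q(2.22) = 6.37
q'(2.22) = 6.44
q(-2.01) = -2.98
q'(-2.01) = -2.02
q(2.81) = 10.52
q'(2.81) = 7.62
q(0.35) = -2.18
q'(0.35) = 2.70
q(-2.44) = -1.93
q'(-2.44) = -2.88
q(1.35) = 1.52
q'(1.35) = 4.70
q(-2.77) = -0.87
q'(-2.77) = -3.54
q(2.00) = 5.00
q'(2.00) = 6.00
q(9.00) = 96.00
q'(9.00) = 20.00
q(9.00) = 96.00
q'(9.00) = 20.00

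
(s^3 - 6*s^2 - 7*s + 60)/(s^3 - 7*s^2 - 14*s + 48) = (s^2 - 9*s + 20)/(s^2 - 10*s + 16)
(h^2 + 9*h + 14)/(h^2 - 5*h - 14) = (h + 7)/(h - 7)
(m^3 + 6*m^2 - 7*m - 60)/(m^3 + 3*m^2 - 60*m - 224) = (m^2 + 2*m - 15)/(m^2 - m - 56)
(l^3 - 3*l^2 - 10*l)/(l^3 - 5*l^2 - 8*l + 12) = l*(l - 5)/(l^2 - 7*l + 6)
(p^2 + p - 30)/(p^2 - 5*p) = (p + 6)/p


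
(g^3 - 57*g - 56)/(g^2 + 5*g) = (g^3 - 57*g - 56)/(g*(g + 5))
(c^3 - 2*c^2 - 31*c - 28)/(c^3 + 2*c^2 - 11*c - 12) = (c - 7)/(c - 3)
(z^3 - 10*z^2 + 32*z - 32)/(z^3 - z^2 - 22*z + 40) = (z - 4)/(z + 5)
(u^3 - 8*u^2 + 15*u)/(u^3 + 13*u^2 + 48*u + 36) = u*(u^2 - 8*u + 15)/(u^3 + 13*u^2 + 48*u + 36)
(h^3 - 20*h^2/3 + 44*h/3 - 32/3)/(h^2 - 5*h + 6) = (3*h^2 - 14*h + 16)/(3*(h - 3))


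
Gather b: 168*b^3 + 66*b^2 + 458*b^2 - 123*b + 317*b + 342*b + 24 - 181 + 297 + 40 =168*b^3 + 524*b^2 + 536*b + 180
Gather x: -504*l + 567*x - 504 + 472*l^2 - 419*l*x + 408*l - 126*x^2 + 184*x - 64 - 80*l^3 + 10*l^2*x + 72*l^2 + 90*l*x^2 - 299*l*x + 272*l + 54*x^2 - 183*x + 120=-80*l^3 + 544*l^2 + 176*l + x^2*(90*l - 72) + x*(10*l^2 - 718*l + 568) - 448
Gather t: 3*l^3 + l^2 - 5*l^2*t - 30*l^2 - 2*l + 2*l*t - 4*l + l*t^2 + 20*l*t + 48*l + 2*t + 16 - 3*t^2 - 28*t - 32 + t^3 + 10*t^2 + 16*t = 3*l^3 - 29*l^2 + 42*l + t^3 + t^2*(l + 7) + t*(-5*l^2 + 22*l - 10) - 16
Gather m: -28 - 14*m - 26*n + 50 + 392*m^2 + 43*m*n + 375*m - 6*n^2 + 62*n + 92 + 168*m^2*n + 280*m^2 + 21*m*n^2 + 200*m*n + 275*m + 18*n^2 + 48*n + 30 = m^2*(168*n + 672) + m*(21*n^2 + 243*n + 636) + 12*n^2 + 84*n + 144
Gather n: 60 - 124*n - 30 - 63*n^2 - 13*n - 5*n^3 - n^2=-5*n^3 - 64*n^2 - 137*n + 30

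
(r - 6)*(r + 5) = r^2 - r - 30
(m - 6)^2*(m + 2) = m^3 - 10*m^2 + 12*m + 72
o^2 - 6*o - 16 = (o - 8)*(o + 2)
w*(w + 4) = w^2 + 4*w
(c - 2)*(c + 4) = c^2 + 2*c - 8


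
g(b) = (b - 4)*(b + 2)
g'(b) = 2*b - 2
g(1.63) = -8.60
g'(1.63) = 1.26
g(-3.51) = 11.34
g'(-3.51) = -9.02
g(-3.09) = 7.73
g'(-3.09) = -8.18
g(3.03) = -4.88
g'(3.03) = 4.06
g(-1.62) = -2.14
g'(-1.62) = -5.24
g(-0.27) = -7.39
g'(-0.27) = -2.54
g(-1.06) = -4.76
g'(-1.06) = -4.12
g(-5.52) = 33.51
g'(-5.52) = -13.04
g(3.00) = -5.00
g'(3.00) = 4.00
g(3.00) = -5.00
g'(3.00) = 4.00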